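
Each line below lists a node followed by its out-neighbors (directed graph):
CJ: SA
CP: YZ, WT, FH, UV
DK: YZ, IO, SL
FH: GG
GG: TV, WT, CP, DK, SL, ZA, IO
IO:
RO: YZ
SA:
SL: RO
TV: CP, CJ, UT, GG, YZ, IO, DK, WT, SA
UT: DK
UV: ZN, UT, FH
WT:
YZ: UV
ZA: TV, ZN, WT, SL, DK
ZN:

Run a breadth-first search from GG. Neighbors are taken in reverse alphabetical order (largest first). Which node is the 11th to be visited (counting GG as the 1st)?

UT

Visit GG; enqueue ZA, WT, TV, SL, IO, DK, CP → queue [ZA, WT, TV, SL, IO, DK, CP]
Visit ZA; enqueue ZN → queue [WT, TV, SL, IO, DK, CP, ZN]
Visit WT → queue [TV, SL, IO, DK, CP, ZN]
Visit TV; enqueue YZ, UT, SA, CJ → queue [SL, IO, DK, CP, ZN, YZ, UT, SA, CJ]
Visit SL; enqueue RO → queue [IO, DK, CP, ZN, YZ, UT, SA, CJ, RO]
Visit IO → queue [DK, CP, ZN, YZ, UT, SA, CJ, RO]
Visit DK → queue [CP, ZN, YZ, UT, SA, CJ, RO]
Visit CP; enqueue UV, FH → queue [ZN, YZ, UT, SA, CJ, RO, UV, FH]
Visit ZN → queue [YZ, UT, SA, CJ, RO, UV, FH]
Visit YZ → queue [UT, SA, CJ, RO, UV, FH]
Visit UT → queue [SA, CJ, RO, UV, FH]
Visit SA → queue [CJ, RO, UV, FH]
Visit CJ → queue [RO, UV, FH]
Visit RO → queue [UV, FH]
Visit UV → queue [FH]
Visit FH → queue []

Visit order: GG, ZA, WT, TV, SL, IO, DK, CP, ZN, YZ, UT, SA, CJ, RO, UV, FH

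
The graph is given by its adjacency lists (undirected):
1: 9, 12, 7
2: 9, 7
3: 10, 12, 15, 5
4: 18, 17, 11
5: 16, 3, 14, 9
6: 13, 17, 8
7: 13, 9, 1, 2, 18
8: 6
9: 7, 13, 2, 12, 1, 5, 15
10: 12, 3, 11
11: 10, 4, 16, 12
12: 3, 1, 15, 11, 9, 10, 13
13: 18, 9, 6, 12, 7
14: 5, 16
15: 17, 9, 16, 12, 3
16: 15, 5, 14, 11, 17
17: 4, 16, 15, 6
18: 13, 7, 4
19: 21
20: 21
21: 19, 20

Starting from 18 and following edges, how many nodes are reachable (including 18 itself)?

18

BFS from 18 visits: 18, 13, 7, 4, 9, 6, 12, 1, 2, 17, 11, 5, 15, 8, 3, 10, 16, 14
Reachable nodes: 18 of 21 total.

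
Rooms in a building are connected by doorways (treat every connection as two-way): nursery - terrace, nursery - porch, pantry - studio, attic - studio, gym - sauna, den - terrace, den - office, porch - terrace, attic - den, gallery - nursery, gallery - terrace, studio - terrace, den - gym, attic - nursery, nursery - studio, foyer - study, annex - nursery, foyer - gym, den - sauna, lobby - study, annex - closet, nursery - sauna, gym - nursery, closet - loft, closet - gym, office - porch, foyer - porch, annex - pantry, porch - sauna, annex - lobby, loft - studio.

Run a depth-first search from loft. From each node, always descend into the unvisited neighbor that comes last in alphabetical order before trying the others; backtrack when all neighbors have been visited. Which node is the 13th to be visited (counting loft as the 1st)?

Visit loft
loft → studio
studio → terrace
terrace → porch
porch → sauna
sauna → nursery
nursery → gym
gym → foyer
foyer → study
study → lobby
lobby → annex
annex → pantry
annex → closet
gym → den
den → office
den → attic
nursery → gallery

Visit order: loft, studio, terrace, porch, sauna, nursery, gym, foyer, study, lobby, annex, pantry, closet, den, office, attic, gallery

closet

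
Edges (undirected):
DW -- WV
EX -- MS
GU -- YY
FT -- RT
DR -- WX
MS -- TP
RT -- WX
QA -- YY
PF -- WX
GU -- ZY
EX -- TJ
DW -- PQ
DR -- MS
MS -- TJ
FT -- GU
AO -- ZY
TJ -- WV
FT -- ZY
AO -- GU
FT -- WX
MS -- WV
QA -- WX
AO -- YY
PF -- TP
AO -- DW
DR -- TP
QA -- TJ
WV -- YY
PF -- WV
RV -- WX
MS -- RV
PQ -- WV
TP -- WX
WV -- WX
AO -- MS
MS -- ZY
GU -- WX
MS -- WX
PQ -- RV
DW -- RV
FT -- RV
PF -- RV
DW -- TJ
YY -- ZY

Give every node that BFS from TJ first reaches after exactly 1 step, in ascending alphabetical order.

DW, EX, MS, QA, WV

Level 0: TJ
Level 1: DW, EX, MS, QA, WV
Level 2: AO, DR, PF, PQ, RV, TP, WX, YY, ZY
Level 3: FT, GU, RT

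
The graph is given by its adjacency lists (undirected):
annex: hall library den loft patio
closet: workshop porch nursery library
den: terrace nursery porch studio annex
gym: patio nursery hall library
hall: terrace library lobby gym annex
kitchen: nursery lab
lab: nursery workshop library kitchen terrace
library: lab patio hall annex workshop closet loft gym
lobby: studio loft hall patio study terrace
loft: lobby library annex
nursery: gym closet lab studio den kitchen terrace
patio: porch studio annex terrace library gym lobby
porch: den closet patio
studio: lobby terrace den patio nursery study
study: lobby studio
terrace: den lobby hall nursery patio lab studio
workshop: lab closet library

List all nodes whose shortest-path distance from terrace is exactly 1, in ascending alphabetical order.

den, hall, lab, lobby, nursery, patio, studio

Level 0: terrace
Level 1: den, hall, lab, lobby, nursery, patio, studio
Level 2: annex, closet, gym, kitchen, library, loft, porch, study, workshop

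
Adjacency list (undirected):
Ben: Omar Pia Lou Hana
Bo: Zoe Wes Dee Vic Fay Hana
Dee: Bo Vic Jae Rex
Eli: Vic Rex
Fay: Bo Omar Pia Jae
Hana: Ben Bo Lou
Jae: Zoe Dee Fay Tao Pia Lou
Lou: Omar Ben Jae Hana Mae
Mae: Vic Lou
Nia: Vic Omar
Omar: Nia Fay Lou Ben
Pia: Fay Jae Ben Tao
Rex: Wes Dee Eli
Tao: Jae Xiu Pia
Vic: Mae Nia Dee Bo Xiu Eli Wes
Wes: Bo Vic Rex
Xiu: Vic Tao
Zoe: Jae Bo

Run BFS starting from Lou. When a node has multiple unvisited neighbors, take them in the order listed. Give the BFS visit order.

Visit Lou; enqueue Omar, Ben, Jae, Hana, Mae → queue [Omar, Ben, Jae, Hana, Mae]
Visit Omar; enqueue Nia, Fay → queue [Ben, Jae, Hana, Mae, Nia, Fay]
Visit Ben; enqueue Pia → queue [Jae, Hana, Mae, Nia, Fay, Pia]
Visit Jae; enqueue Zoe, Dee, Tao → queue [Hana, Mae, Nia, Fay, Pia, Zoe, Dee, Tao]
Visit Hana; enqueue Bo → queue [Mae, Nia, Fay, Pia, Zoe, Dee, Tao, Bo]
Visit Mae; enqueue Vic → queue [Nia, Fay, Pia, Zoe, Dee, Tao, Bo, Vic]
Visit Nia → queue [Fay, Pia, Zoe, Dee, Tao, Bo, Vic]
Visit Fay → queue [Pia, Zoe, Dee, Tao, Bo, Vic]
Visit Pia → queue [Zoe, Dee, Tao, Bo, Vic]
Visit Zoe → queue [Dee, Tao, Bo, Vic]
Visit Dee; enqueue Rex → queue [Tao, Bo, Vic, Rex]
Visit Tao; enqueue Xiu → queue [Bo, Vic, Rex, Xiu]
Visit Bo; enqueue Wes → queue [Vic, Rex, Xiu, Wes]
Visit Vic; enqueue Eli → queue [Rex, Xiu, Wes, Eli]
Visit Rex → queue [Xiu, Wes, Eli]
Visit Xiu → queue [Wes, Eli]
Visit Wes → queue [Eli]
Visit Eli → queue []

Lou → Omar → Ben → Jae → Hana → Mae → Nia → Fay → Pia → Zoe → Dee → Tao → Bo → Vic → Rex → Xiu → Wes → Eli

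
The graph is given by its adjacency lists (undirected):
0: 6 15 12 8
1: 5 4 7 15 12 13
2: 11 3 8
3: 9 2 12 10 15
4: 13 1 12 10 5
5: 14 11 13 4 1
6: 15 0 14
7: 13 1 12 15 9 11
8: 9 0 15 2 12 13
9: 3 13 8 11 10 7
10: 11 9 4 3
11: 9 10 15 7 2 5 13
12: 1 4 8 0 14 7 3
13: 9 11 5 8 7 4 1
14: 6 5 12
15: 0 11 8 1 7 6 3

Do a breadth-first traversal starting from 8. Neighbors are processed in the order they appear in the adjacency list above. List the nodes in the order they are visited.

Visit 8; enqueue 9, 0, 15, 2, 12, 13 → queue [9, 0, 15, 2, 12, 13]
Visit 9; enqueue 3, 11, 10, 7 → queue [0, 15, 2, 12, 13, 3, 11, 10, 7]
Visit 0; enqueue 6 → queue [15, 2, 12, 13, 3, 11, 10, 7, 6]
Visit 15; enqueue 1 → queue [2, 12, 13, 3, 11, 10, 7, 6, 1]
Visit 2 → queue [12, 13, 3, 11, 10, 7, 6, 1]
Visit 12; enqueue 4, 14 → queue [13, 3, 11, 10, 7, 6, 1, 4, 14]
Visit 13; enqueue 5 → queue [3, 11, 10, 7, 6, 1, 4, 14, 5]
Visit 3 → queue [11, 10, 7, 6, 1, 4, 14, 5]
Visit 11 → queue [10, 7, 6, 1, 4, 14, 5]
Visit 10 → queue [7, 6, 1, 4, 14, 5]
Visit 7 → queue [6, 1, 4, 14, 5]
Visit 6 → queue [1, 4, 14, 5]
Visit 1 → queue [4, 14, 5]
Visit 4 → queue [14, 5]
Visit 14 → queue [5]
Visit 5 → queue []

8, 9, 0, 15, 2, 12, 13, 3, 11, 10, 7, 6, 1, 4, 14, 5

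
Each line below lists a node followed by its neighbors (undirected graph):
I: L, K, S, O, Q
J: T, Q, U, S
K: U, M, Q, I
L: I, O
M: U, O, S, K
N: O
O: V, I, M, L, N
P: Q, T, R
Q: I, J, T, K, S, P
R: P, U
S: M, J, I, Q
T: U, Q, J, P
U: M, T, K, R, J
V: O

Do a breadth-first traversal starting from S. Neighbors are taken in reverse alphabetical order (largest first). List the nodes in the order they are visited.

S Q M J I T P K U O L R V N

Visit S; enqueue Q, M, J, I → queue [Q, M, J, I]
Visit Q; enqueue T, P, K → queue [M, J, I, T, P, K]
Visit M; enqueue U, O → queue [J, I, T, P, K, U, O]
Visit J → queue [I, T, P, K, U, O]
Visit I; enqueue L → queue [T, P, K, U, O, L]
Visit T → queue [P, K, U, O, L]
Visit P; enqueue R → queue [K, U, O, L, R]
Visit K → queue [U, O, L, R]
Visit U → queue [O, L, R]
Visit O; enqueue V, N → queue [L, R, V, N]
Visit L → queue [R, V, N]
Visit R → queue [V, N]
Visit V → queue [N]
Visit N → queue []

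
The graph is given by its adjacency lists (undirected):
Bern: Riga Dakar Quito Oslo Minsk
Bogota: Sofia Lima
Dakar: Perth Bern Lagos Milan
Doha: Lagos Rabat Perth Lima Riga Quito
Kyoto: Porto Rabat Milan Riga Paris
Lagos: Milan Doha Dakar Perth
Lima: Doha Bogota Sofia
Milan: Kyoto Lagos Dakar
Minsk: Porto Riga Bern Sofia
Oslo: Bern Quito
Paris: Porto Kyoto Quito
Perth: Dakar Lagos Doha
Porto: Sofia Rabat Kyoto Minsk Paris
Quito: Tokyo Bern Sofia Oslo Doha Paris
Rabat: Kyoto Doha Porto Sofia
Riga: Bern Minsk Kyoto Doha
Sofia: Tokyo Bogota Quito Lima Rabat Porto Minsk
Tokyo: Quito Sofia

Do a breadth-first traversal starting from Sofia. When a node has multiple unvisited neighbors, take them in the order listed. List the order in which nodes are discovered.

Visit Sofia; enqueue Tokyo, Bogota, Quito, Lima, Rabat, Porto, Minsk → queue [Tokyo, Bogota, Quito, Lima, Rabat, Porto, Minsk]
Visit Tokyo → queue [Bogota, Quito, Lima, Rabat, Porto, Minsk]
Visit Bogota → queue [Quito, Lima, Rabat, Porto, Minsk]
Visit Quito; enqueue Bern, Oslo, Doha, Paris → queue [Lima, Rabat, Porto, Minsk, Bern, Oslo, Doha, Paris]
Visit Lima → queue [Rabat, Porto, Minsk, Bern, Oslo, Doha, Paris]
Visit Rabat; enqueue Kyoto → queue [Porto, Minsk, Bern, Oslo, Doha, Paris, Kyoto]
Visit Porto → queue [Minsk, Bern, Oslo, Doha, Paris, Kyoto]
Visit Minsk; enqueue Riga → queue [Bern, Oslo, Doha, Paris, Kyoto, Riga]
Visit Bern; enqueue Dakar → queue [Oslo, Doha, Paris, Kyoto, Riga, Dakar]
Visit Oslo → queue [Doha, Paris, Kyoto, Riga, Dakar]
Visit Doha; enqueue Lagos, Perth → queue [Paris, Kyoto, Riga, Dakar, Lagos, Perth]
Visit Paris → queue [Kyoto, Riga, Dakar, Lagos, Perth]
Visit Kyoto; enqueue Milan → queue [Riga, Dakar, Lagos, Perth, Milan]
Visit Riga → queue [Dakar, Lagos, Perth, Milan]
Visit Dakar → queue [Lagos, Perth, Milan]
Visit Lagos → queue [Perth, Milan]
Visit Perth → queue [Milan]
Visit Milan → queue []

Sofia, Tokyo, Bogota, Quito, Lima, Rabat, Porto, Minsk, Bern, Oslo, Doha, Paris, Kyoto, Riga, Dakar, Lagos, Perth, Milan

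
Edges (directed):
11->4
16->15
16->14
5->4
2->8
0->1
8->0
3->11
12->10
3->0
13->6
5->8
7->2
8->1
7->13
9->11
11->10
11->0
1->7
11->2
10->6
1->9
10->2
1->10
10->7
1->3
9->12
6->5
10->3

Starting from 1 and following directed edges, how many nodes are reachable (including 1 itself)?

BFS from 1 visits: 1, 10, 9, 7, 3, 6, 2, 12, 11, 13, 0, 5, 8, 4
Reachable nodes: 14 of 17 total.

14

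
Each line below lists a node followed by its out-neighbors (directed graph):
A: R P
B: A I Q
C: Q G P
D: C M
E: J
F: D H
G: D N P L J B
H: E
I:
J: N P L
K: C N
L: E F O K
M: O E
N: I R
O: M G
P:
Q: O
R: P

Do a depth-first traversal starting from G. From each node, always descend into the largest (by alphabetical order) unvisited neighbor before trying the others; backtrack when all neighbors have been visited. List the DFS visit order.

Visit G
G → P
G → N
N → R
N → I
G → L
L → O
O → M
M → E
E → J
L → K
K → C
C → Q
L → F
F → H
F → D
G → B
B → A

G → P → N → R → I → L → O → M → E → J → K → C → Q → F → H → D → B → A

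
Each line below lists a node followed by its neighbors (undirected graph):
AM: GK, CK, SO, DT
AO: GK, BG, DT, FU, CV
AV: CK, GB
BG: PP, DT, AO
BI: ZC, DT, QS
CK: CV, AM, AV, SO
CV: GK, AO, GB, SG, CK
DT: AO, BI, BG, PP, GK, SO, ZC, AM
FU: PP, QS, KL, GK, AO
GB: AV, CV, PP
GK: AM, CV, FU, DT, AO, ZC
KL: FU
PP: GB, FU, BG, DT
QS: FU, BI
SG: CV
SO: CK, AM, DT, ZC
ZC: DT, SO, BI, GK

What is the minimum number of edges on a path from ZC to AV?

Level 0: ZC
Level 1: BI, DT, GK, SO
Level 2: AM, AO, BG, CK, CV, FU, PP, QS
Level 3: AV, GB, KL, SG
AV first appears at level 3.

3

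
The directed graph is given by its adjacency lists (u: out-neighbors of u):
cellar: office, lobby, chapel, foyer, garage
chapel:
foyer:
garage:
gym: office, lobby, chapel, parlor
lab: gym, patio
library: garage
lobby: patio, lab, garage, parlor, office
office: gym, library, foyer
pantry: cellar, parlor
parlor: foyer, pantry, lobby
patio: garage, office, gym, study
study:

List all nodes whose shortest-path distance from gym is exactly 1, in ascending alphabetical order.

chapel, lobby, office, parlor

Level 0: gym
Level 1: chapel, lobby, office, parlor
Level 2: foyer, garage, lab, library, pantry, patio
Level 3: cellar, study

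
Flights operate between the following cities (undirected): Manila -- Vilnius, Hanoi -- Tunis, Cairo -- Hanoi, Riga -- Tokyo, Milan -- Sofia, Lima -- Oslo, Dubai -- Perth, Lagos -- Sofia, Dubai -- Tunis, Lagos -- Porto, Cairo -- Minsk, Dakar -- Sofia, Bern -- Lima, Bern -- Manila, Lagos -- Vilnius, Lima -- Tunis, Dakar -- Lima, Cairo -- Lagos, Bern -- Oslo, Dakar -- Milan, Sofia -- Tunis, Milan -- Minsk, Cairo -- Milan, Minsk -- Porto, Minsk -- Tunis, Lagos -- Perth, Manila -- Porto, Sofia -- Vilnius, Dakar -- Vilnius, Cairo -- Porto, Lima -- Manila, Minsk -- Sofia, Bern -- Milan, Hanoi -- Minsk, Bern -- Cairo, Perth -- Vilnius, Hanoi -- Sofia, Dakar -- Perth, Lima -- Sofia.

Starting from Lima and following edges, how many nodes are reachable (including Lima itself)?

BFS from Lima visits: Lima, Tunis, Sofia, Oslo, Manila, Dakar, Bern, Minsk, Hanoi, Dubai, Vilnius, Milan, Lagos, Porto, Perth, Cairo
Reachable nodes: 16 of 18 total.

16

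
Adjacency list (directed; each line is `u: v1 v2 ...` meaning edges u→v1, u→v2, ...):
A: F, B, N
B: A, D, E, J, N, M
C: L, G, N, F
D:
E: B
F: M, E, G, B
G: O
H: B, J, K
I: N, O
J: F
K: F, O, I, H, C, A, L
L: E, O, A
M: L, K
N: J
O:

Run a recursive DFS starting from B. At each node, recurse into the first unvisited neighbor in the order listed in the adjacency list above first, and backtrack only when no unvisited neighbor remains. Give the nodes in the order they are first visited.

Visit B
B → A
A → F
F → M
M → L
L → E
L → O
M → K
K → I
I → N
N → J
K → H
K → C
C → G
B → D

B A F M L E O K I N J H C G D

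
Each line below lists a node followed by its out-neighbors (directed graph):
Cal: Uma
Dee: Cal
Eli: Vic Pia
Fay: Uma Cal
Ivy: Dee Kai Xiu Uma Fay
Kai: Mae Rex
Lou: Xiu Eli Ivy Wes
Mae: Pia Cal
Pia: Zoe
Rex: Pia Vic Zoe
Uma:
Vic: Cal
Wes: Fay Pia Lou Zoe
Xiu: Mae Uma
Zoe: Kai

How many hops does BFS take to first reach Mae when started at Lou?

Level 0: Lou
Level 1: Eli, Ivy, Wes, Xiu
Level 2: Dee, Fay, Kai, Mae, Pia, Uma, Vic, Zoe
Level 3: Cal, Rex
Mae first appears at level 2.

2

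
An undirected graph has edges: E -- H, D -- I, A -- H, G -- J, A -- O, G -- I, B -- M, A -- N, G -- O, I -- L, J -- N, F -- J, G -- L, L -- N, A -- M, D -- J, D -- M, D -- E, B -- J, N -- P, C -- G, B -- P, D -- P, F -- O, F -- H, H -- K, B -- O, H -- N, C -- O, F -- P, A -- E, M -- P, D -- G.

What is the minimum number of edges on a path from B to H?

Level 0: B
Level 1: J, M, O, P
Level 2: A, C, D, F, G, N
Level 3: E, H, I, L
Level 4: K
H first appears at level 3.

3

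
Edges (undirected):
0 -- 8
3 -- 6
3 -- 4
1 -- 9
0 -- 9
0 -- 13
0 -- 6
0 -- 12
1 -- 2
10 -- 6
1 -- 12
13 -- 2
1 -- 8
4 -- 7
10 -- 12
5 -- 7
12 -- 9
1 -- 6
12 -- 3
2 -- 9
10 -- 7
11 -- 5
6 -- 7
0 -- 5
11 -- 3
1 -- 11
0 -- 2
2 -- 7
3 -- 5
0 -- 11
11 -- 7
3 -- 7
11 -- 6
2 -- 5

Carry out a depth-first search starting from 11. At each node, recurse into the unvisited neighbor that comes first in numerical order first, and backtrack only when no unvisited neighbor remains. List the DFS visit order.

Visit 11
11 → 0
0 → 2
2 → 1
1 → 6
6 → 3
3 → 4
4 → 7
7 → 5
7 → 10
10 → 12
12 → 9
1 → 8
2 → 13

11 → 0 → 2 → 1 → 6 → 3 → 4 → 7 → 5 → 10 → 12 → 9 → 8 → 13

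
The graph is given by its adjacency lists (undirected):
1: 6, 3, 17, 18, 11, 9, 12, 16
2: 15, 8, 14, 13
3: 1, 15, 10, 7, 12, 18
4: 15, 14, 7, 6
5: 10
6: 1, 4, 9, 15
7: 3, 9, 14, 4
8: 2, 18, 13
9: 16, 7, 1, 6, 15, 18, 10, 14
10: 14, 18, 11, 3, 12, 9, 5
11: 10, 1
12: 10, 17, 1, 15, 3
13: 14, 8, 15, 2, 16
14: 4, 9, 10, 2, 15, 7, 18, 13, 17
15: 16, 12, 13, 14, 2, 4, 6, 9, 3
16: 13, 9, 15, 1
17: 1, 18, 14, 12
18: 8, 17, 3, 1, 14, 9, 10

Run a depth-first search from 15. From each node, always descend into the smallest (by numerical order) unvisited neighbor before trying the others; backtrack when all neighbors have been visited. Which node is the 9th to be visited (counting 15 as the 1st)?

Visit 15
15 → 2
2 → 8
8 → 13
13 → 14
14 → 4
4 → 6
6 → 1
1 → 3
3 → 7
7 → 9
9 → 10
10 → 5
10 → 11
10 → 12
12 → 17
17 → 18
9 → 16

Visit order: 15, 2, 8, 13, 14, 4, 6, 1, 3, 7, 9, 10, 5, 11, 12, 17, 18, 16

3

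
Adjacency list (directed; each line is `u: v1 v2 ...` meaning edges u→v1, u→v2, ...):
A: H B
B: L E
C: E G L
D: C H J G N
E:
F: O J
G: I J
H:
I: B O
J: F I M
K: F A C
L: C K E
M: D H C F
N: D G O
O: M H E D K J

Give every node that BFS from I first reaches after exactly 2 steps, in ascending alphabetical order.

D, E, H, J, K, L, M

Level 0: I
Level 1: B, O
Level 2: D, E, H, J, K, L, M
Level 3: A, C, F, G, N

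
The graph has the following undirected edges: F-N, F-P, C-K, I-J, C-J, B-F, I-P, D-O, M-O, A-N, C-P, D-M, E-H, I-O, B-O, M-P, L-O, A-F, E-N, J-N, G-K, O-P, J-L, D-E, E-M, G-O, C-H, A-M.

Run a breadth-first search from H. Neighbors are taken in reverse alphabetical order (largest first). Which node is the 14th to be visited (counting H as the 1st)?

Visit H; enqueue E, C → queue [E, C]
Visit E; enqueue N, M, D → queue [C, N, M, D]
Visit C; enqueue P, K, J → queue [N, M, D, P, K, J]
Visit N; enqueue F, A → queue [M, D, P, K, J, F, A]
Visit M; enqueue O → queue [D, P, K, J, F, A, O]
Visit D → queue [P, K, J, F, A, O]
Visit P; enqueue I → queue [K, J, F, A, O, I]
Visit K; enqueue G → queue [J, F, A, O, I, G]
Visit J; enqueue L → queue [F, A, O, I, G, L]
Visit F; enqueue B → queue [A, O, I, G, L, B]
Visit A → queue [O, I, G, L, B]
Visit O → queue [I, G, L, B]
Visit I → queue [G, L, B]
Visit G → queue [L, B]
Visit L → queue [B]
Visit B → queue []

Visit order: H, E, C, N, M, D, P, K, J, F, A, O, I, G, L, B

G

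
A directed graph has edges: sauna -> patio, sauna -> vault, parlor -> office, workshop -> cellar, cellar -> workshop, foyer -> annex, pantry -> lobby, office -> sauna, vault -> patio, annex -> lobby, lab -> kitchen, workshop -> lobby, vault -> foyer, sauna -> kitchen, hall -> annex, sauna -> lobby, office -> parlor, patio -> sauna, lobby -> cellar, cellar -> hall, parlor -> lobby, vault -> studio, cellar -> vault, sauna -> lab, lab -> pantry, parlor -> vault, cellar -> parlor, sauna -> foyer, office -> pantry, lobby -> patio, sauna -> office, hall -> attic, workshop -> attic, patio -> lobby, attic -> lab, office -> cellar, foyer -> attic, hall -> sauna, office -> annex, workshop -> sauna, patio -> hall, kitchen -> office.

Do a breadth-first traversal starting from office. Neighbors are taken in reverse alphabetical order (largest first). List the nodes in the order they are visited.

Visit office; enqueue sauna, parlor, pantry, cellar, annex → queue [sauna, parlor, pantry, cellar, annex]
Visit sauna; enqueue vault, patio, lobby, lab, kitchen, foyer → queue [parlor, pantry, cellar, annex, vault, patio, lobby, lab, kitchen, foyer]
Visit parlor → queue [pantry, cellar, annex, vault, patio, lobby, lab, kitchen, foyer]
Visit pantry → queue [cellar, annex, vault, patio, lobby, lab, kitchen, foyer]
Visit cellar; enqueue workshop, hall → queue [annex, vault, patio, lobby, lab, kitchen, foyer, workshop, hall]
Visit annex → queue [vault, patio, lobby, lab, kitchen, foyer, workshop, hall]
Visit vault; enqueue studio → queue [patio, lobby, lab, kitchen, foyer, workshop, hall, studio]
Visit patio → queue [lobby, lab, kitchen, foyer, workshop, hall, studio]
Visit lobby → queue [lab, kitchen, foyer, workshop, hall, studio]
Visit lab → queue [kitchen, foyer, workshop, hall, studio]
Visit kitchen → queue [foyer, workshop, hall, studio]
Visit foyer; enqueue attic → queue [workshop, hall, studio, attic]
Visit workshop → queue [hall, studio, attic]
Visit hall → queue [studio, attic]
Visit studio → queue [attic]
Visit attic → queue []

office, sauna, parlor, pantry, cellar, annex, vault, patio, lobby, lab, kitchen, foyer, workshop, hall, studio, attic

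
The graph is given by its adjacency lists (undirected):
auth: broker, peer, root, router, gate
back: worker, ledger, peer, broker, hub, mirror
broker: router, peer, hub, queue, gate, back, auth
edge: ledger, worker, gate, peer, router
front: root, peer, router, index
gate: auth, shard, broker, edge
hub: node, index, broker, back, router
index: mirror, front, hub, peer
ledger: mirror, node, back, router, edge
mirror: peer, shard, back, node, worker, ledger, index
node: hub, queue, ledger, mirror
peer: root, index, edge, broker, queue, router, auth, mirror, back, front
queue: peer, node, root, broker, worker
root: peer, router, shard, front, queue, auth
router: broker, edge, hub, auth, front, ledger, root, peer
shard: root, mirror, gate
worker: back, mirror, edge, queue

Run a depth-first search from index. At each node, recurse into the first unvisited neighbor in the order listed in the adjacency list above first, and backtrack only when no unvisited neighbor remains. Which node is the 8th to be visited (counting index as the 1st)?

node

Visit index
index → mirror
mirror → peer
peer → root
root → router
router → broker
broker → hub
hub → node
node → queue
queue → worker
worker → back
back → ledger
ledger → edge
edge → gate
gate → auth
gate → shard
router → front

Visit order: index, mirror, peer, root, router, broker, hub, node, queue, worker, back, ledger, edge, gate, auth, shard, front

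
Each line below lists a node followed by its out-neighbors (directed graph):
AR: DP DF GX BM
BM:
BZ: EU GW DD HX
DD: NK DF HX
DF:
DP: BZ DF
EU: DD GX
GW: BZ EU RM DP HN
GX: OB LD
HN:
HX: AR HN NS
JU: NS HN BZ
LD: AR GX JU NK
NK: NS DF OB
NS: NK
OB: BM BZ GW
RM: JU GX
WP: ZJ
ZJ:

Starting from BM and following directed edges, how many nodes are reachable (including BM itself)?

1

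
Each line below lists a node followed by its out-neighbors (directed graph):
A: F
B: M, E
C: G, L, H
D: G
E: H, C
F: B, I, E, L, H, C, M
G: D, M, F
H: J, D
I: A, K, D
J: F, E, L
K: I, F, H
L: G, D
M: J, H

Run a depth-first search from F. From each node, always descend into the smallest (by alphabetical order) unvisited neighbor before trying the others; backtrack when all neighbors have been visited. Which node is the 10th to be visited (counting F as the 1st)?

L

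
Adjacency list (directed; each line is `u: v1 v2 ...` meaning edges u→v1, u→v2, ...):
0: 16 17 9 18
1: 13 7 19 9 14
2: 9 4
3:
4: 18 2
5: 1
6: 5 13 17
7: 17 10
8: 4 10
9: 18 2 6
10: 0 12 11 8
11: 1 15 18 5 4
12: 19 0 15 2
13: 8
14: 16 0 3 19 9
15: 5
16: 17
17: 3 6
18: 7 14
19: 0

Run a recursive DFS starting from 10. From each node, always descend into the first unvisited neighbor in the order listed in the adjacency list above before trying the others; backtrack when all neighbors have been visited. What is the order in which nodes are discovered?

10 0 16 17 3 6 5 1 13 8 4 18 7 14 19 9 2 12 15 11

Visit 10
10 → 0
0 → 16
16 → 17
17 → 3
17 → 6
6 → 5
5 → 1
1 → 13
13 → 8
8 → 4
4 → 18
18 → 7
18 → 14
14 → 19
14 → 9
9 → 2
10 → 12
12 → 15
10 → 11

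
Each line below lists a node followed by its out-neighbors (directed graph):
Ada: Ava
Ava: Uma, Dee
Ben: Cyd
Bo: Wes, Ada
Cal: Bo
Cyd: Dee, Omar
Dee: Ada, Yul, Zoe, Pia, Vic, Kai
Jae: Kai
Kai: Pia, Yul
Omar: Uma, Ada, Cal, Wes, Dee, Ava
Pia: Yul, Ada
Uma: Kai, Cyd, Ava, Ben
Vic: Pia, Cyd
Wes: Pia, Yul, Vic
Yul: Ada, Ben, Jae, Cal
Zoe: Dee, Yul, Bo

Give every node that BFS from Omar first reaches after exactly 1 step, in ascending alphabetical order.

Ada, Ava, Cal, Dee, Uma, Wes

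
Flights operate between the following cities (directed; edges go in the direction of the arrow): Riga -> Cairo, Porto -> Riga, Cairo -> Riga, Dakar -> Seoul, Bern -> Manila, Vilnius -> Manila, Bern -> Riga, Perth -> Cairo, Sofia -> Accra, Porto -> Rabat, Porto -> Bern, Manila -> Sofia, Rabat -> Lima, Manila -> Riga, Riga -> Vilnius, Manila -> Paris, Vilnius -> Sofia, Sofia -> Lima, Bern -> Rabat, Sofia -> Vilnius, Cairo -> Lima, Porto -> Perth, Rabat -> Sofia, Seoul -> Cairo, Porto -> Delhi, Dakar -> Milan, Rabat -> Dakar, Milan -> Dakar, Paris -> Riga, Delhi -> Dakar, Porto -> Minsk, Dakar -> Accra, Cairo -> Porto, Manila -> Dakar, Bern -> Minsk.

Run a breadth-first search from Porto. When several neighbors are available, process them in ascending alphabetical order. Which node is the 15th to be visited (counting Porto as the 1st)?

Visit Porto; enqueue Bern, Delhi, Minsk, Perth, Rabat, Riga → queue [Bern, Delhi, Minsk, Perth, Rabat, Riga]
Visit Bern; enqueue Manila → queue [Delhi, Minsk, Perth, Rabat, Riga, Manila]
Visit Delhi; enqueue Dakar → queue [Minsk, Perth, Rabat, Riga, Manila, Dakar]
Visit Minsk → queue [Perth, Rabat, Riga, Manila, Dakar]
Visit Perth; enqueue Cairo → queue [Rabat, Riga, Manila, Dakar, Cairo]
Visit Rabat; enqueue Lima, Sofia → queue [Riga, Manila, Dakar, Cairo, Lima, Sofia]
Visit Riga; enqueue Vilnius → queue [Manila, Dakar, Cairo, Lima, Sofia, Vilnius]
Visit Manila; enqueue Paris → queue [Dakar, Cairo, Lima, Sofia, Vilnius, Paris]
Visit Dakar; enqueue Accra, Milan, Seoul → queue [Cairo, Lima, Sofia, Vilnius, Paris, Accra, Milan, Seoul]
Visit Cairo → queue [Lima, Sofia, Vilnius, Paris, Accra, Milan, Seoul]
Visit Lima → queue [Sofia, Vilnius, Paris, Accra, Milan, Seoul]
Visit Sofia → queue [Vilnius, Paris, Accra, Milan, Seoul]
Visit Vilnius → queue [Paris, Accra, Milan, Seoul]
Visit Paris → queue [Accra, Milan, Seoul]
Visit Accra → queue [Milan, Seoul]
Visit Milan → queue [Seoul]
Visit Seoul → queue []

Visit order: Porto, Bern, Delhi, Minsk, Perth, Rabat, Riga, Manila, Dakar, Cairo, Lima, Sofia, Vilnius, Paris, Accra, Milan, Seoul

Accra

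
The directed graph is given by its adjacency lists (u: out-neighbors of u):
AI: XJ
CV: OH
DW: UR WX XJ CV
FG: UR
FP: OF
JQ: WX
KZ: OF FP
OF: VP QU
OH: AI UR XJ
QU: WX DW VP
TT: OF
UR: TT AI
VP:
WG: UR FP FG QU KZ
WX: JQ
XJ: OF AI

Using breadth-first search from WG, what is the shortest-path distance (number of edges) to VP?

2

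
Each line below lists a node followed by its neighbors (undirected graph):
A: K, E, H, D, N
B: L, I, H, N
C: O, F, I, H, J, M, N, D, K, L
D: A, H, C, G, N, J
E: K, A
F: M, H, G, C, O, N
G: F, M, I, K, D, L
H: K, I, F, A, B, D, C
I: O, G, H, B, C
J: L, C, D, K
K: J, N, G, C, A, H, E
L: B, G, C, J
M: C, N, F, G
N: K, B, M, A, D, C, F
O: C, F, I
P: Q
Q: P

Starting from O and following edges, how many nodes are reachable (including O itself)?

15

BFS from O visits: O, C, F, I, H, J, M, N, D, K, L, G, B, A, E
Reachable nodes: 15 of 17 total.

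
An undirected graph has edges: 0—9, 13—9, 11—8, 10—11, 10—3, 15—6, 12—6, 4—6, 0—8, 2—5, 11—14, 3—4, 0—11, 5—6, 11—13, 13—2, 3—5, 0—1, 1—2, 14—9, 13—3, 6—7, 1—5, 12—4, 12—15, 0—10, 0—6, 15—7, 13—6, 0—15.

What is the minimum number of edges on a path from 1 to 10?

2

Level 0: 1
Level 1: 0, 2, 5
Level 2: 3, 6, 8, 9, 10, 11, 13, 15
Level 3: 4, 7, 12, 14
10 first appears at level 2.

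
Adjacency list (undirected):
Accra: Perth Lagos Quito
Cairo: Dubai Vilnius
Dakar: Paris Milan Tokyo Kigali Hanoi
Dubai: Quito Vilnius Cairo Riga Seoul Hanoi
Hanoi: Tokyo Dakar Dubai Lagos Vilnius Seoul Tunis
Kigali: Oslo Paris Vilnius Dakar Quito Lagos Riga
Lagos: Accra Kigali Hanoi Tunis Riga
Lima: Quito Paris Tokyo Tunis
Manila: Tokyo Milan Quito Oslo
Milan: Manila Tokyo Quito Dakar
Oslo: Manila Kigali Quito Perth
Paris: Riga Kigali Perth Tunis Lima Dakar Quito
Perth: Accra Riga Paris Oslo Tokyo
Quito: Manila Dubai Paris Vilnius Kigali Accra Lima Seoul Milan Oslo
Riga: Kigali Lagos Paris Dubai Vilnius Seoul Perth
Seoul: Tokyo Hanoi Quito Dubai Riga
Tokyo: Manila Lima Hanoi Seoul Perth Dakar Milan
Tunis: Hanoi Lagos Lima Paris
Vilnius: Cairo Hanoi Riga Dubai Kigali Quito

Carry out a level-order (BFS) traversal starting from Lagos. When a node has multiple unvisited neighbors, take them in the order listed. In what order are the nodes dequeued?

Visit Lagos; enqueue Accra, Kigali, Hanoi, Tunis, Riga → queue [Accra, Kigali, Hanoi, Tunis, Riga]
Visit Accra; enqueue Perth, Quito → queue [Kigali, Hanoi, Tunis, Riga, Perth, Quito]
Visit Kigali; enqueue Oslo, Paris, Vilnius, Dakar → queue [Hanoi, Tunis, Riga, Perth, Quito, Oslo, Paris, Vilnius, Dakar]
Visit Hanoi; enqueue Tokyo, Dubai, Seoul → queue [Tunis, Riga, Perth, Quito, Oslo, Paris, Vilnius, Dakar, Tokyo, Dubai, Seoul]
Visit Tunis; enqueue Lima → queue [Riga, Perth, Quito, Oslo, Paris, Vilnius, Dakar, Tokyo, Dubai, Seoul, Lima]
Visit Riga → queue [Perth, Quito, Oslo, Paris, Vilnius, Dakar, Tokyo, Dubai, Seoul, Lima]
Visit Perth → queue [Quito, Oslo, Paris, Vilnius, Dakar, Tokyo, Dubai, Seoul, Lima]
Visit Quito; enqueue Manila, Milan → queue [Oslo, Paris, Vilnius, Dakar, Tokyo, Dubai, Seoul, Lima, Manila, Milan]
Visit Oslo → queue [Paris, Vilnius, Dakar, Tokyo, Dubai, Seoul, Lima, Manila, Milan]
Visit Paris → queue [Vilnius, Dakar, Tokyo, Dubai, Seoul, Lima, Manila, Milan]
Visit Vilnius; enqueue Cairo → queue [Dakar, Tokyo, Dubai, Seoul, Lima, Manila, Milan, Cairo]
Visit Dakar → queue [Tokyo, Dubai, Seoul, Lima, Manila, Milan, Cairo]
Visit Tokyo → queue [Dubai, Seoul, Lima, Manila, Milan, Cairo]
Visit Dubai → queue [Seoul, Lima, Manila, Milan, Cairo]
Visit Seoul → queue [Lima, Manila, Milan, Cairo]
Visit Lima → queue [Manila, Milan, Cairo]
Visit Manila → queue [Milan, Cairo]
Visit Milan → queue [Cairo]
Visit Cairo → queue []

Lagos, Accra, Kigali, Hanoi, Tunis, Riga, Perth, Quito, Oslo, Paris, Vilnius, Dakar, Tokyo, Dubai, Seoul, Lima, Manila, Milan, Cairo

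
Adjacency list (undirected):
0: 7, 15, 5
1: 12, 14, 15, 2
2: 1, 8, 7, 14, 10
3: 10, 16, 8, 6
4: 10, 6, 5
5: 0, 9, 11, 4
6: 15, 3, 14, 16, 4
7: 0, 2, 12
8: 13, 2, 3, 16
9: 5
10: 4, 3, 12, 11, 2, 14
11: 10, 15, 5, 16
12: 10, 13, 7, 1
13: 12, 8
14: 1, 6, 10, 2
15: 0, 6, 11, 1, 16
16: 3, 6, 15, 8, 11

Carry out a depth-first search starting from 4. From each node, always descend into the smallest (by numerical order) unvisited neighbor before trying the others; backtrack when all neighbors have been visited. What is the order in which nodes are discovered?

4 5 0 7 2 1 12 10 3 6 14 15 11 16 8 13 9

Visit 4
4 → 5
5 → 0
0 → 7
7 → 2
2 → 1
1 → 12
12 → 10
10 → 3
3 → 6
6 → 14
6 → 15
15 → 11
11 → 16
16 → 8
8 → 13
5 → 9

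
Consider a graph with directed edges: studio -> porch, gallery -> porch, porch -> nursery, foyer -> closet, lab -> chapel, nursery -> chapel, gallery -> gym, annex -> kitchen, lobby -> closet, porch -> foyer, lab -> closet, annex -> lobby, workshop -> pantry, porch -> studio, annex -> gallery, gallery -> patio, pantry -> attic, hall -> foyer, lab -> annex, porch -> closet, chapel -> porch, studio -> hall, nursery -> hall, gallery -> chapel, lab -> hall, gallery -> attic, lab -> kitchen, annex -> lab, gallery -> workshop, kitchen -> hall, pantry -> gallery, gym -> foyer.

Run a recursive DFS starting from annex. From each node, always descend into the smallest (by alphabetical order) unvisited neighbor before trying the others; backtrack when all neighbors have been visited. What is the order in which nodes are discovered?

annex gallery attic chapel porch closet foyer nursery hall studio gym patio workshop pantry kitchen lab lobby

Visit annex
annex → gallery
gallery → attic
gallery → chapel
chapel → porch
porch → closet
porch → foyer
porch → nursery
nursery → hall
porch → studio
gallery → gym
gallery → patio
gallery → workshop
workshop → pantry
annex → kitchen
annex → lab
annex → lobby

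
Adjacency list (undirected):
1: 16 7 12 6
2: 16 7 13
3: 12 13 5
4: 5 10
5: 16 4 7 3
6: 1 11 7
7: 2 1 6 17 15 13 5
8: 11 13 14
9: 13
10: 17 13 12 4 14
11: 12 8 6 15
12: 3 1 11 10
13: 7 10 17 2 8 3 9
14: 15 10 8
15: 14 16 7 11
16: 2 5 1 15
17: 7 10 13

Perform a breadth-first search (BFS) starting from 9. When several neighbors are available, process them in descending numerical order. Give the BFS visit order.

9, 13, 17, 10, 8, 7, 3, 2, 14, 12, 4, 11, 15, 6, 5, 1, 16

Visit 9; enqueue 13 → queue [13]
Visit 13; enqueue 17, 10, 8, 7, 3, 2 → queue [17, 10, 8, 7, 3, 2]
Visit 17 → queue [10, 8, 7, 3, 2]
Visit 10; enqueue 14, 12, 4 → queue [8, 7, 3, 2, 14, 12, 4]
Visit 8; enqueue 11 → queue [7, 3, 2, 14, 12, 4, 11]
Visit 7; enqueue 15, 6, 5, 1 → queue [3, 2, 14, 12, 4, 11, 15, 6, 5, 1]
Visit 3 → queue [2, 14, 12, 4, 11, 15, 6, 5, 1]
Visit 2; enqueue 16 → queue [14, 12, 4, 11, 15, 6, 5, 1, 16]
Visit 14 → queue [12, 4, 11, 15, 6, 5, 1, 16]
Visit 12 → queue [4, 11, 15, 6, 5, 1, 16]
Visit 4 → queue [11, 15, 6, 5, 1, 16]
Visit 11 → queue [15, 6, 5, 1, 16]
Visit 15 → queue [6, 5, 1, 16]
Visit 6 → queue [5, 1, 16]
Visit 5 → queue [1, 16]
Visit 1 → queue [16]
Visit 16 → queue []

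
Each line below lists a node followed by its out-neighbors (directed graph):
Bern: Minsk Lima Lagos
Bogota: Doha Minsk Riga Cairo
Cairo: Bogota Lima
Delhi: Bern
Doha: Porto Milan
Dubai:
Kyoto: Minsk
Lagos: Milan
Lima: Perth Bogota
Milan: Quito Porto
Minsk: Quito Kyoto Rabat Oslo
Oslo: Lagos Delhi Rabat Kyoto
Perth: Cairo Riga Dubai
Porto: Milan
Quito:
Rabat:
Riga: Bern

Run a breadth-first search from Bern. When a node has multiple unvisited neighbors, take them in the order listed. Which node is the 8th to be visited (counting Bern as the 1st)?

Visit Bern; enqueue Minsk, Lima, Lagos → queue [Minsk, Lima, Lagos]
Visit Minsk; enqueue Quito, Kyoto, Rabat, Oslo → queue [Lima, Lagos, Quito, Kyoto, Rabat, Oslo]
Visit Lima; enqueue Perth, Bogota → queue [Lagos, Quito, Kyoto, Rabat, Oslo, Perth, Bogota]
Visit Lagos; enqueue Milan → queue [Quito, Kyoto, Rabat, Oslo, Perth, Bogota, Milan]
Visit Quito → queue [Kyoto, Rabat, Oslo, Perth, Bogota, Milan]
Visit Kyoto → queue [Rabat, Oslo, Perth, Bogota, Milan]
Visit Rabat → queue [Oslo, Perth, Bogota, Milan]
Visit Oslo; enqueue Delhi → queue [Perth, Bogota, Milan, Delhi]
Visit Perth; enqueue Cairo, Riga, Dubai → queue [Bogota, Milan, Delhi, Cairo, Riga, Dubai]
Visit Bogota; enqueue Doha → queue [Milan, Delhi, Cairo, Riga, Dubai, Doha]
Visit Milan; enqueue Porto → queue [Delhi, Cairo, Riga, Dubai, Doha, Porto]
Visit Delhi → queue [Cairo, Riga, Dubai, Doha, Porto]
Visit Cairo → queue [Riga, Dubai, Doha, Porto]
Visit Riga → queue [Dubai, Doha, Porto]
Visit Dubai → queue [Doha, Porto]
Visit Doha → queue [Porto]
Visit Porto → queue []

Visit order: Bern, Minsk, Lima, Lagos, Quito, Kyoto, Rabat, Oslo, Perth, Bogota, Milan, Delhi, Cairo, Riga, Dubai, Doha, Porto

Oslo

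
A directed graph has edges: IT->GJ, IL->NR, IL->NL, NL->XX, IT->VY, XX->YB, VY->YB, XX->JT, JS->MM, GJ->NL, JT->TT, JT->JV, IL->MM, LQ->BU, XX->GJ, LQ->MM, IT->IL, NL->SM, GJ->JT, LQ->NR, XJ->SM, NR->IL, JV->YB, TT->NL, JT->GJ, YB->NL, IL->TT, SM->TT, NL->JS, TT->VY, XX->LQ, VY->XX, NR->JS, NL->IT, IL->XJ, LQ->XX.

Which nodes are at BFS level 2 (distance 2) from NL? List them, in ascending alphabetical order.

GJ, IL, JT, LQ, MM, TT, VY, YB

Level 0: NL
Level 1: IT, JS, SM, XX
Level 2: GJ, IL, JT, LQ, MM, TT, VY, YB
Level 3: BU, JV, NR, XJ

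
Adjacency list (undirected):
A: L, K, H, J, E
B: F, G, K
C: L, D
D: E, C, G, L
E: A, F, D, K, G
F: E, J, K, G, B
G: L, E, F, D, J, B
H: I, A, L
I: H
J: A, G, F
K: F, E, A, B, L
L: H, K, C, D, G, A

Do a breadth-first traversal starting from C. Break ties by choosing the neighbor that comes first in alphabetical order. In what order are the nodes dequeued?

C -> D -> L -> E -> G -> A -> H -> K -> F -> B -> J -> I

Visit C; enqueue D, L → queue [D, L]
Visit D; enqueue E, G → queue [L, E, G]
Visit L; enqueue A, H, K → queue [E, G, A, H, K]
Visit E; enqueue F → queue [G, A, H, K, F]
Visit G; enqueue B, J → queue [A, H, K, F, B, J]
Visit A → queue [H, K, F, B, J]
Visit H; enqueue I → queue [K, F, B, J, I]
Visit K → queue [F, B, J, I]
Visit F → queue [B, J, I]
Visit B → queue [J, I]
Visit J → queue [I]
Visit I → queue []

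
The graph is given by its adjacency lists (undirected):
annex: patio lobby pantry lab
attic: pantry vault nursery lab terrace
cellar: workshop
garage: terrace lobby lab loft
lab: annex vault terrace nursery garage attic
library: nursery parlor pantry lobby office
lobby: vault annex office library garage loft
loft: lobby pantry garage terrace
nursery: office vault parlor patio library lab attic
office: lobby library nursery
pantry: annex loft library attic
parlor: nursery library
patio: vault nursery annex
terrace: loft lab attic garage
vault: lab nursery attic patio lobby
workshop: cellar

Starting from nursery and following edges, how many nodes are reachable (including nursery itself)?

14

BFS from nursery visits: nursery, vault, patio, parlor, office, library, lab, attic, lobby, annex, pantry, terrace, garage, loft
Reachable nodes: 14 of 16 total.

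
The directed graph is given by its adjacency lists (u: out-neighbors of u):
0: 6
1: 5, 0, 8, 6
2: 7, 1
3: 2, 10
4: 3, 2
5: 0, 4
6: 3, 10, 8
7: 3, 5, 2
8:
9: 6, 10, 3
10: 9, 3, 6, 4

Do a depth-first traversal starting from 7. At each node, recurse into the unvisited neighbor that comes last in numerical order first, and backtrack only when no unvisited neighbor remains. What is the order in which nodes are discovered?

7, 5, 4, 3, 10, 9, 6, 8, 2, 1, 0

Visit 7
7 → 5
5 → 4
4 → 3
3 → 10
10 → 9
9 → 6
6 → 8
3 → 2
2 → 1
1 → 0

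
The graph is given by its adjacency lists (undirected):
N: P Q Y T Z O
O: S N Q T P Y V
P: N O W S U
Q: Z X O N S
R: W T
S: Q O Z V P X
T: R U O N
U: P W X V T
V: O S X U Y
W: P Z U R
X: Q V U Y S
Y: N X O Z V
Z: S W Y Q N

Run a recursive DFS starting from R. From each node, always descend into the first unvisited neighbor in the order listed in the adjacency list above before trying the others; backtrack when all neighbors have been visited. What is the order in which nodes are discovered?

R, W, P, N, Q, Z, S, O, T, U, X, V, Y

Visit R
R → W
W → P
P → N
N → Q
Q → Z
Z → S
S → O
O → T
T → U
U → X
X → V
V → Y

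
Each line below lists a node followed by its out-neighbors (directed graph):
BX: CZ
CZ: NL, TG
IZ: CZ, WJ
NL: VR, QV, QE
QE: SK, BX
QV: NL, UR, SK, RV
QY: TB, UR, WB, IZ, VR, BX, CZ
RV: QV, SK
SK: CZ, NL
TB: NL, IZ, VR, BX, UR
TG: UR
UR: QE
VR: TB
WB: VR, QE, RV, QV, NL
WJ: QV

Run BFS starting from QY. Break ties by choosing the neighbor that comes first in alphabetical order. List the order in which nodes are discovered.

Visit QY; enqueue BX, CZ, IZ, TB, UR, VR, WB → queue [BX, CZ, IZ, TB, UR, VR, WB]
Visit BX → queue [CZ, IZ, TB, UR, VR, WB]
Visit CZ; enqueue NL, TG → queue [IZ, TB, UR, VR, WB, NL, TG]
Visit IZ; enqueue WJ → queue [TB, UR, VR, WB, NL, TG, WJ]
Visit TB → queue [UR, VR, WB, NL, TG, WJ]
Visit UR; enqueue QE → queue [VR, WB, NL, TG, WJ, QE]
Visit VR → queue [WB, NL, TG, WJ, QE]
Visit WB; enqueue QV, RV → queue [NL, TG, WJ, QE, QV, RV]
Visit NL → queue [TG, WJ, QE, QV, RV]
Visit TG → queue [WJ, QE, QV, RV]
Visit WJ → queue [QE, QV, RV]
Visit QE; enqueue SK → queue [QV, RV, SK]
Visit QV → queue [RV, SK]
Visit RV → queue [SK]
Visit SK → queue []

QY, BX, CZ, IZ, TB, UR, VR, WB, NL, TG, WJ, QE, QV, RV, SK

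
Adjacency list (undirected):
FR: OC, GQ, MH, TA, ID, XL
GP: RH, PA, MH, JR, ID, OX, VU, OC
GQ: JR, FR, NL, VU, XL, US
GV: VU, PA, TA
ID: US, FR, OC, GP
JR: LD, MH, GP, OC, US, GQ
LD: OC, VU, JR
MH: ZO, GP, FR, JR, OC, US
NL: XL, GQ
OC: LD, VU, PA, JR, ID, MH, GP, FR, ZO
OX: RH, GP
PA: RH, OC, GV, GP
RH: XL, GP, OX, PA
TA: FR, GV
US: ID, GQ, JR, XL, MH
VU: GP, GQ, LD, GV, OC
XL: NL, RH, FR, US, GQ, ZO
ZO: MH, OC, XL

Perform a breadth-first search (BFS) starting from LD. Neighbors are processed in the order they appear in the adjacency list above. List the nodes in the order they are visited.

LD, OC, VU, JR, PA, ID, MH, GP, FR, ZO, GQ, GV, US, RH, OX, TA, XL, NL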